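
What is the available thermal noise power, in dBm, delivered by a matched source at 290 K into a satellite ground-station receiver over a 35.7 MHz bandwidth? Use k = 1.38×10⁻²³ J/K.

P_n = kTB = 1.38×10⁻²³ × 290 × 3.57×10⁷ = 1.43×10⁻¹³ W
In dBm: 10 log₁₀(1.43×10⁻¹³ / 10⁻³) = −98.5 dBm

−98.5 dBm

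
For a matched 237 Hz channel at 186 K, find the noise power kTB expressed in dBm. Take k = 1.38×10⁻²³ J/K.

−152.2 dBm

P_n = kTB = 1.38×10⁻²³ × 186 × 2.37×10² = 6.08×10⁻¹⁹ W
In dBm: 10 log₁₀(6.08×10⁻¹⁹ / 10⁻³) = −152.2 dBm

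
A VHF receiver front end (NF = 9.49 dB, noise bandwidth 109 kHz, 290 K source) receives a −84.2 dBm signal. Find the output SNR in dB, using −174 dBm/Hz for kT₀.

Noise floor: N = −174 + 10 log₁₀(B) + NF
10 log₁₀(1.09×10⁵) = 50.37 dB
N = −174 + 50.37 + 9.49 = −114.14 dBm
SNR = P_sig − N = −84.2 − (−114.14) = 29.94 dB → 29.9 dB

29.9 dB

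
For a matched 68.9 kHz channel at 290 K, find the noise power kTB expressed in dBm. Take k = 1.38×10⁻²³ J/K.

−125.6 dBm

P_n = kTB = 1.38×10⁻²³ × 290 × 6.89×10⁴ = 2.76×10⁻¹⁶ W
In dBm: 10 log₁₀(2.76×10⁻¹⁶ / 10⁻³) = −125.6 dBm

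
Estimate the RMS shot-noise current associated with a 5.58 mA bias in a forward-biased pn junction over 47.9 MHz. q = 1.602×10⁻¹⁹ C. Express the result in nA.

I_n = √(2qI·B)
2qI·B = 2 × 1.602×10⁻¹⁹ × 5.58×10⁻³ × 4.79×10⁷ = 8.56×10⁻¹⁴ A²
I_n = √(8.56×10⁻¹⁴) = 2.93×10⁻⁷ A = 293 nA

293 nA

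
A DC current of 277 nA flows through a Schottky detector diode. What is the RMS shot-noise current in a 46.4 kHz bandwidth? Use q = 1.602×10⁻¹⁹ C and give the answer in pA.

64.2 pA

I_n = √(2qI·B)
2qI·B = 2 × 1.602×10⁻¹⁹ × 2.77×10⁻⁷ × 4.64×10⁴ = 4.12×10⁻²¹ A²
I_n = √(4.12×10⁻²¹) = 6.42×10⁻¹¹ A = 64.2 pA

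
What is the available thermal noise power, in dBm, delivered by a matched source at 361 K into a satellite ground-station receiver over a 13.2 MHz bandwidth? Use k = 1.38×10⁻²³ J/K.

−101.8 dBm

P_n = kTB = 1.38×10⁻²³ × 361 × 1.32×10⁷ = 6.58×10⁻¹⁴ W
In dBm: 10 log₁₀(6.58×10⁻¹⁴ / 10⁻³) = −101.8 dBm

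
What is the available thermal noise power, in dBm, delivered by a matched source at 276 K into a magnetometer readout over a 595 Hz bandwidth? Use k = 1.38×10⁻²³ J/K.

−146.4 dBm

P_n = kTB = 1.38×10⁻²³ × 276 × 5.95×10² = 2.27×10⁻¹⁸ W
In dBm: 10 log₁₀(2.27×10⁻¹⁸ / 10⁻³) = −146.4 dBm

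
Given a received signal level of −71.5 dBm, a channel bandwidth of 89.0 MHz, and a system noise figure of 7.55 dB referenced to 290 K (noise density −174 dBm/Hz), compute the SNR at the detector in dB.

15.5 dB

Noise floor: N = −174 + 10 log₁₀(B) + NF
10 log₁₀(8.90×10⁷) = 79.49 dB
N = −174 + 79.49 + 7.55 = −86.96 dBm
SNR = P_sig − N = −71.5 − (−86.96) = 15.46 dB → 15.5 dB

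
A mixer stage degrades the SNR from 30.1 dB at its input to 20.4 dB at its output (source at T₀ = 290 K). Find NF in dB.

NF (dB) = SNR_in(dB) − SNR_out(dB) when the source is at T₀
NF = 30.1 − 20.4 = 9.7 dB

9.7 dB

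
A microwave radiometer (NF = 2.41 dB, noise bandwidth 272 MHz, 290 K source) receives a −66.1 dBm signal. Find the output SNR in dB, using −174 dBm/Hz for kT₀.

21.1 dB

Noise floor: N = −174 + 10 log₁₀(B) + NF
10 log₁₀(2.72×10⁸) = 84.35 dB
N = −174 + 84.35 + 2.41 = −87.24 dBm
SNR = P_sig − N = −66.1 − (−87.24) = 21.14 dB → 21.1 dB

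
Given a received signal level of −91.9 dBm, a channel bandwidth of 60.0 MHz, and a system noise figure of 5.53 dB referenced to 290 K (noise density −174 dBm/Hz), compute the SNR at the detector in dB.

Noise floor: N = −174 + 10 log₁₀(B) + NF
10 log₁₀(6.00×10⁷) = 77.78 dB
N = −174 + 77.78 + 5.53 = −90.69 dBm
SNR = P_sig − N = −91.9 − (−90.69) = −1.21 dB → −1.2 dB

−1.2 dB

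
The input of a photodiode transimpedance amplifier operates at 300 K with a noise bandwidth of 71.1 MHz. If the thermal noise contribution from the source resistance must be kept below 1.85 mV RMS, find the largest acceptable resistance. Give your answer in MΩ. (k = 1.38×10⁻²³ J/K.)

Johnson–Nyquist: V_n = √(4kTRB) ⇒ R = V_n² / (4kTB)
4kTB = 4 × 1.38×10⁻²³ × 300 × 7.11×10⁷ = 1.18×10⁻¹²
R = (1.85×10⁻³)² / 1.18×10⁻¹² = 2.91×10⁶ Ω = 2.91 MΩ

2.91 MΩ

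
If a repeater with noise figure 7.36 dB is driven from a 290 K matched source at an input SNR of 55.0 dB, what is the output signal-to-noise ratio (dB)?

By definition F = SNR_in/SNR_out, so in dB: SNR_out = SNR_in − NF
SNR_out = 55.0 − 7.36 = 47.64 dB

47.64 dB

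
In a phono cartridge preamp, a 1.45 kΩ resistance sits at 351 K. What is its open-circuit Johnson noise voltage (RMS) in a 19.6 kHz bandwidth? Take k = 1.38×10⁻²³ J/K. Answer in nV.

V_n = √(4kTRB)
4kTRB = 4 × 1.38×10⁻²³ × 351 × 1.45×10³ × 1.96×10⁴ = 5.51×10⁻¹³ V²
V_n = √(5.51×10⁻¹³) = 7.42×10⁻⁷ V = 742 nV

742 nV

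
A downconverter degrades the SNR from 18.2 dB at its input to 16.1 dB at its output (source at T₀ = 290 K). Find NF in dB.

NF (dB) = SNR_in(dB) − SNR_out(dB) when the source is at T₀
NF = 18.2 − 16.1 = 2.1 dB

2.1 dB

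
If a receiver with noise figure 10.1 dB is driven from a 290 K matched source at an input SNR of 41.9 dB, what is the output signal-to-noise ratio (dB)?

31.8 dB

By definition F = SNR_in/SNR_out, so in dB: SNR_out = SNR_in − NF
SNR_out = 41.9 − 10.1 = 31.8 dB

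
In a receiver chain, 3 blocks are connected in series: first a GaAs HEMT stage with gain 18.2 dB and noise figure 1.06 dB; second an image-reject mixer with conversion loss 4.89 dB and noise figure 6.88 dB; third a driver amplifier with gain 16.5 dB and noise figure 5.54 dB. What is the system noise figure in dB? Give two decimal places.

Convert to linear (a loss of L dB is a gain of −L dB): F_i = 10^(NF_i/10), G_i = 10^(G_i,dB/10)
  Stage 1: F_1 = 10^(1.06/10) = 1.276, G_1 = 10^(18.2/10) = 66.07
  Stage 2: F_2 = 10^(6.88/10) = 4.875, G_2 = 10^(−4.89/10) = 0.3243
  Stage 3: F_3 = 10^(5.54/10) = 3.581, G_3 = 10^(16.5/10) = 44.67
Friis cascade:
  F = 1.276 + (4.875 − 1)/66.07 + (3.581 − 1)/21.43 = 1.456
NF = 10 log₁₀(1.456) = 1.63 dB

1.63 dB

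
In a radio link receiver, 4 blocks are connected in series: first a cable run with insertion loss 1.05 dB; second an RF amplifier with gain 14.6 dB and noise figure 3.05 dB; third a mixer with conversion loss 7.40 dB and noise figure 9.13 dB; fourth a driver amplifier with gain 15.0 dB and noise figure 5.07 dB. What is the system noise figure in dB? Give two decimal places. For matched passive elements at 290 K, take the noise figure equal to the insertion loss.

5.35 dB

Convert to linear (a loss of L dB is a gain of −L dB): F_i = 10^(NF_i/10), G_i = 10^(G_i,dB/10)
  Stage 1: F_1 = 10^(1.05/10) = 1.274, G_1 = 10^(−1.05/10) = 0.7852
  Stage 2: F_2 = 10^(3.05/10) = 2.018, G_2 = 10^(14.6/10) = 28.84
  Stage 3: F_3 = 10^(9.13/10) = 8.185, G_3 = 10^(−7.40/10) = 0.1820
  Stage 4: F_4 = 10^(5.07/10) = 3.214, G_4 = 10^(15.0/10) = 31.62
Friis cascade:
  F = 1.274 + (2.018 − 1)/0.7852 + (8.185 − 1)/22.65 + (3.214 − 1)/4.121 = 3.425
NF = 10 log₁₀(3.425) = 5.35 dB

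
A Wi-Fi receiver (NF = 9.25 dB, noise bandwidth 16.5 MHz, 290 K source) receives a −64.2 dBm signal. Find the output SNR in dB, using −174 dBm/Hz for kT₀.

Noise floor: N = −174 + 10 log₁₀(B) + NF
10 log₁₀(1.65×10⁷) = 72.17 dB
N = −174 + 72.17 + 9.25 = −92.58 dBm
SNR = P_sig − N = −64.2 − (−92.58) = 28.38 dB → 28.4 dB

28.4 dB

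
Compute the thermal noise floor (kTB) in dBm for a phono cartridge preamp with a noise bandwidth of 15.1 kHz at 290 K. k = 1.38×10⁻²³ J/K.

P_n = kTB = 1.38×10⁻²³ × 290 × 1.51×10⁴ = 6.04×10⁻¹⁷ W
In dBm: 10 log₁₀(6.04×10⁻¹⁷ / 10⁻³) = −132.2 dBm

−132.2 dBm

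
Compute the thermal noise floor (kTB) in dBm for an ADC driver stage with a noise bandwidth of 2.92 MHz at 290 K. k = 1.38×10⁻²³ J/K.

−109.3 dBm

P_n = kTB = 1.38×10⁻²³ × 290 × 2.92×10⁶ = 1.17×10⁻¹⁴ W
In dBm: 10 log₁₀(1.17×10⁻¹⁴ / 10⁻³) = −109.3 dBm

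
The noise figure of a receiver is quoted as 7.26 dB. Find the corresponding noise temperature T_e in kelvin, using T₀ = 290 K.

F = 10^(7.26/10) = 5.32108
T_e = (F − 1)·T₀ = (5.32108 − 1) × 290 = 1253 K

1253 K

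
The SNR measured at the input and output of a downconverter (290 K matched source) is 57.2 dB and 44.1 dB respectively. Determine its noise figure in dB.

NF (dB) = SNR_in(dB) − SNR_out(dB) when the source is at T₀
NF = 57.2 − 44.1 = 13.1 dB

13.1 dB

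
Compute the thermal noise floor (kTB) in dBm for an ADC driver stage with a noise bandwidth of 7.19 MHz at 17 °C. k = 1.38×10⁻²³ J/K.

−105.4 dBm

T = 17 °C + 273.15 = 290.15 K
P_n = kTB = 1.38×10⁻²³ × 290.15 × 7.19×10⁶ = 2.88×10⁻¹⁴ W
In dBm: 10 log₁₀(2.88×10⁻¹⁴ / 10⁻³) = −105.4 dBm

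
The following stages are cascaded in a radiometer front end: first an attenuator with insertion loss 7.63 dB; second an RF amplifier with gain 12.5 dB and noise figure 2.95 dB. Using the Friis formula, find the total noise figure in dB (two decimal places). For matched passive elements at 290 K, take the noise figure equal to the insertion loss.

Convert to linear (a loss of L dB is a gain of −L dB): F_i = 10^(NF_i/10), G_i = 10^(G_i,dB/10)
  Stage 1: F_1 = 10^(7.63/10) = 5.794, G_1 = 10^(−7.63/10) = 0.1726
  Stage 2: F_2 = 10^(2.95/10) = 1.972, G_2 = 10^(12.5/10) = 17.78
Friis cascade:
  F = 5.794 + (1.972 − 1)/0.1726 = 11.43
NF = 10 log₁₀(11.43) = 10.58 dB

10.58 dB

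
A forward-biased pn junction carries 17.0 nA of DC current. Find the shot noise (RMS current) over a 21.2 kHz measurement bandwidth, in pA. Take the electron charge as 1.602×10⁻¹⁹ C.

I_n = √(2qI·B)
2qI·B = 2 × 1.602×10⁻¹⁹ × 1.70×10⁻⁸ × 2.12×10⁴ = 1.15×10⁻²² A²
I_n = √(1.15×10⁻²²) = 1.07×10⁻¹¹ A = 10.7 pA

10.7 pA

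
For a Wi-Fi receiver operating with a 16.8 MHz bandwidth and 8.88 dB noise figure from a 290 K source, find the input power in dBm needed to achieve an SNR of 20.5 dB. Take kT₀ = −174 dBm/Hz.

Sensitivity = −174 + 10 log₁₀(B) + NF + SNR_min
= −174 + 72.25 + 8.88 + 20.5
= −72.37 dBm → −72.4 dBm

−72.4 dBm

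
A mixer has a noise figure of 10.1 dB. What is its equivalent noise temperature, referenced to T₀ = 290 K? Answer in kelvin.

F = 10^(10.1/10) = 10.2329
T_e = (F − 1)·T₀ = (10.2329 − 1) × 290 = 2678 K

2678 K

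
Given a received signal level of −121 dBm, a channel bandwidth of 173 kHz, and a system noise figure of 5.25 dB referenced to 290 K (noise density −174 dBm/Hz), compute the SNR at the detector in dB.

−4.6 dB

Noise floor: N = −174 + 10 log₁₀(B) + NF
10 log₁₀(1.73×10⁵) = 52.38 dB
N = −174 + 52.38 + 5.25 = −116.37 dBm
SNR = P_sig − N = −121 − (−116.37) = −4.63 dB → −4.6 dB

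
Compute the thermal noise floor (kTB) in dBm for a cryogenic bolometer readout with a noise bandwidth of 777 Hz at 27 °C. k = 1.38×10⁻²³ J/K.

−144.9 dBm

T = 27 °C + 273.15 = 300.15 K
P_n = kTB = 1.38×10⁻²³ × 300.15 × 7.77×10² = 3.22×10⁻¹⁸ W
In dBm: 10 log₁₀(3.22×10⁻¹⁸ / 10⁻³) = −144.9 dBm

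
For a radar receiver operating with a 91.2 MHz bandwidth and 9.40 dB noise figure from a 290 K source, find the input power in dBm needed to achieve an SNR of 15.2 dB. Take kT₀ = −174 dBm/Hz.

Sensitivity = −174 + 10 log₁₀(B) + NF + SNR_min
= −174 + 79.6 + 9.40 + 15.2
= −69.80 dBm → −69.8 dBm

−69.8 dBm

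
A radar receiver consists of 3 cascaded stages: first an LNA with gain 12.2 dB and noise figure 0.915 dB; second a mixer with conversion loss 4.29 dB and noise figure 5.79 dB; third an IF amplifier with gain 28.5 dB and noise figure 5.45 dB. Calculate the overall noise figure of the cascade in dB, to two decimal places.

Convert to linear (a loss of L dB is a gain of −L dB): F_i = 10^(NF_i/10), G_i = 10^(G_i,dB/10)
  Stage 1: F_1 = 10^(0.915/10) = 1.235, G_1 = 10^(12.2/10) = 16.60
  Stage 2: F_2 = 10^(5.79/10) = 3.793, G_2 = 10^(−4.29/10) = 0.3724
  Stage 3: F_3 = 10^(5.45/10) = 3.508, G_3 = 10^(28.5/10) = 707.9
Friis cascade:
  F = 1.235 + (3.793 − 1)/16.60 + (3.508 − 1)/6.180 = 1.809
NF = 10 log₁₀(1.809) = 2.57 dB

2.57 dB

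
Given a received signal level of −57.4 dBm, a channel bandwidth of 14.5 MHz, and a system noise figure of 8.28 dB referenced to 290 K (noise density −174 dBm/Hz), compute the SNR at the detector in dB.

Noise floor: N = −174 + 10 log₁₀(B) + NF
10 log₁₀(1.45×10⁷) = 71.61 dB
N = −174 + 71.61 + 8.28 = −94.11 dBm
SNR = P_sig − N = −57.4 − (−94.11) = 36.71 dB → 36.7 dB

36.7 dB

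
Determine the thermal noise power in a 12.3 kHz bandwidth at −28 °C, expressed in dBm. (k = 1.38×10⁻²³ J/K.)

−133.8 dBm

T = −28 °C + 273.15 = 245.15 K
P_n = kTB = 1.38×10⁻²³ × 245.15 × 1.23×10⁴ = 4.16×10⁻¹⁷ W
In dBm: 10 log₁₀(4.16×10⁻¹⁷ / 10⁻³) = −133.8 dBm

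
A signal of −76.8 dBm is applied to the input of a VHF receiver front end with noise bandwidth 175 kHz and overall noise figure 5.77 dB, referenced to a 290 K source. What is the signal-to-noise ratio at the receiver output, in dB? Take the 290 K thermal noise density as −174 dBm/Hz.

39.0 dB

Noise floor: N = −174 + 10 log₁₀(B) + NF
10 log₁₀(1.75×10⁵) = 52.43 dB
N = −174 + 52.43 + 5.77 = −115.80 dBm
SNR = P_sig − N = −76.8 − (−115.80) = 39.00 dB → 39.0 dB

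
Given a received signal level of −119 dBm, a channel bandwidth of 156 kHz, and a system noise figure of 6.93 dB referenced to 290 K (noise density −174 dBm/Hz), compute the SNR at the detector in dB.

Noise floor: N = −174 + 10 log₁₀(B) + NF
10 log₁₀(1.56×10⁵) = 51.93 dB
N = −174 + 51.93 + 6.93 = −115.14 dBm
SNR = P_sig − N = −119 − (−115.14) = −3.86 dB → −3.9 dB

−3.9 dB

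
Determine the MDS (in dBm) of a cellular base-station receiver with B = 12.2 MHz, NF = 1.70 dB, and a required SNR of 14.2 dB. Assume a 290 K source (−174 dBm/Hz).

Sensitivity = −174 + 10 log₁₀(B) + NF + SNR_min
= −174 + 70.86 + 1.70 + 14.2
= −87.24 dBm → −87.2 dBm

−87.2 dBm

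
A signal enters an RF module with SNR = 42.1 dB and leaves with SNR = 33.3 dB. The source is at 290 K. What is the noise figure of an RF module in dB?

8.8 dB

NF (dB) = SNR_in(dB) − SNR_out(dB) when the source is at T₀
NF = 42.1 − 33.3 = 8.8 dB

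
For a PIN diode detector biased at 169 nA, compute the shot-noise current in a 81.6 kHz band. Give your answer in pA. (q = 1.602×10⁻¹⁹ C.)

66.5 pA

I_n = √(2qI·B)
2qI·B = 2 × 1.602×10⁻¹⁹ × 1.69×10⁻⁷ × 8.16×10⁴ = 4.42×10⁻²¹ A²
I_n = √(4.42×10⁻²¹) = 6.65×10⁻¹¹ A = 66.5 pA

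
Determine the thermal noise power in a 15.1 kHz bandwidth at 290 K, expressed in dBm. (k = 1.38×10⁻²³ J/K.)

−132.2 dBm

P_n = kTB = 1.38×10⁻²³ × 290 × 1.51×10⁴ = 6.04×10⁻¹⁷ W
In dBm: 10 log₁₀(6.04×10⁻¹⁷ / 10⁻³) = −132.2 dBm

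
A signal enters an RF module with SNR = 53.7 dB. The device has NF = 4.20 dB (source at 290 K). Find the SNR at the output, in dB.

By definition F = SNR_in/SNR_out, so in dB: SNR_out = SNR_in − NF
SNR_out = 53.7 − 4.20 = 49.50 dB

49.50 dB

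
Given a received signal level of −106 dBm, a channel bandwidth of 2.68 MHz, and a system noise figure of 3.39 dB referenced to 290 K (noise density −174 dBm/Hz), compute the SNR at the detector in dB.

Noise floor: N = −174 + 10 log₁₀(B) + NF
10 log₁₀(2.68×10⁶) = 64.28 dB
N = −174 + 64.28 + 3.39 = −106.33 dBm
SNR = P_sig − N = −106 − (−106.33) = 0.33 dB → 0.3 dB

0.3 dB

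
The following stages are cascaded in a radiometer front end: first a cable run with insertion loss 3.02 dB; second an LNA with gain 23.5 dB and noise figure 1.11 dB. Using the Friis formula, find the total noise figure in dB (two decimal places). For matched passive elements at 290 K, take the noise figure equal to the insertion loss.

Convert to linear (a loss of L dB is a gain of −L dB): F_i = 10^(NF_i/10), G_i = 10^(G_i,dB/10)
  Stage 1: F_1 = 10^(3.02/10) = 2.004, G_1 = 10^(−3.02/10) = 0.4989
  Stage 2: F_2 = 10^(1.11/10) = 1.291, G_2 = 10^(23.5/10) = 223.9
Friis cascade:
  F = 2.004 + (1.291 − 1)/0.4989 = 2.588
NF = 10 log₁₀(2.588) = 4.13 dB

4.13 dB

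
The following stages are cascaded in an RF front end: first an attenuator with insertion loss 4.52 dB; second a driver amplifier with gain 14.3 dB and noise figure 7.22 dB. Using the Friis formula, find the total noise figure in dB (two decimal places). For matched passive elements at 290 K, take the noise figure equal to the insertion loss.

Convert to linear (a loss of L dB is a gain of −L dB): F_i = 10^(NF_i/10), G_i = 10^(G_i,dB/10)
  Stage 1: F_1 = 10^(4.52/10) = 2.831, G_1 = 10^(−4.52/10) = 0.3532
  Stage 2: F_2 = 10^(7.22/10) = 5.272, G_2 = 10^(14.3/10) = 26.92
Friis cascade:
  F = 2.831 + (5.272 − 1)/0.3532 = 14.93
NF = 10 log₁₀(14.93) = 11.74 dB

11.74 dB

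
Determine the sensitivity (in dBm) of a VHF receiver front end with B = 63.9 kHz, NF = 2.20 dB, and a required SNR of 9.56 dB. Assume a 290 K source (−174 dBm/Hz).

−114.2 dBm

Sensitivity = −174 + 10 log₁₀(B) + NF + SNR_min
= −174 + 48.06 + 2.20 + 9.56
= −114.18 dBm → −114.2 dBm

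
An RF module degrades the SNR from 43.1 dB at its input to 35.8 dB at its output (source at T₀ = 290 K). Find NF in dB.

NF (dB) = SNR_in(dB) − SNR_out(dB) when the source is at T₀
NF = 43.1 − 35.8 = 7.3 dB

7.3 dB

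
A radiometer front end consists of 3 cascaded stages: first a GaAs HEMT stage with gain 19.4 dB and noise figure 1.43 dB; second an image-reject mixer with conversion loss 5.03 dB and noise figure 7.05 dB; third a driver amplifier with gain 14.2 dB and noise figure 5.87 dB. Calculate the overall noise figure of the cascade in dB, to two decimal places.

1.88 dB

Convert to linear (a loss of L dB is a gain of −L dB): F_i = 10^(NF_i/10), G_i = 10^(G_i,dB/10)
  Stage 1: F_1 = 10^(1.43/10) = 1.390, G_1 = 10^(19.4/10) = 87.10
  Stage 2: F_2 = 10^(7.05/10) = 5.070, G_2 = 10^(−5.03/10) = 0.3141
  Stage 3: F_3 = 10^(5.87/10) = 3.864, G_3 = 10^(14.2/10) = 26.30
Friis cascade:
  F = 1.390 + (5.070 − 1)/87.10 + (3.864 − 1)/27.35 = 1.541
NF = 10 log₁₀(1.541) = 1.88 dB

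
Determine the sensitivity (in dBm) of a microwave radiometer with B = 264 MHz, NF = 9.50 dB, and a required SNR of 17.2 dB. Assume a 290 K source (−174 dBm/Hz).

Sensitivity = −174 + 10 log₁₀(B) + NF + SNR_min
= −174 + 84.22 + 9.50 + 17.2
= −63.08 dBm → −63.1 dBm

−63.1 dBm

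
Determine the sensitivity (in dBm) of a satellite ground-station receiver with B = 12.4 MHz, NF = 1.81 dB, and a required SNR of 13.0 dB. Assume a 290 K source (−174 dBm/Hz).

Sensitivity = −174 + 10 log₁₀(B) + NF + SNR_min
= −174 + 70.93 + 1.81 + 13.0
= −88.26 dBm → −88.3 dBm

−88.3 dBm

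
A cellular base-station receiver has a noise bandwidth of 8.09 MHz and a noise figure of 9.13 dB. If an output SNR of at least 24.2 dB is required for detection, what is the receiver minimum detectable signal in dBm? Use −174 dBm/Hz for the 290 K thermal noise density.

−71.6 dBm

Sensitivity = −174 + 10 log₁₀(B) + NF + SNR_min
= −174 + 69.08 + 9.13 + 24.2
= −71.59 dBm → −71.6 dBm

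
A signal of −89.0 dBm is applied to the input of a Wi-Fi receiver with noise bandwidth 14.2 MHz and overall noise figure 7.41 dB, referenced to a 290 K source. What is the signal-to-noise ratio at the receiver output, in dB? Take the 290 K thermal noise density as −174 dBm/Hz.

Noise floor: N = −174 + 10 log₁₀(B) + NF
10 log₁₀(1.42×10⁷) = 71.52 dB
N = −174 + 71.52 + 7.41 = −95.07 dBm
SNR = P_sig − N = −89.0 − (−95.07) = 6.07 dB → 6.1 dB

6.1 dB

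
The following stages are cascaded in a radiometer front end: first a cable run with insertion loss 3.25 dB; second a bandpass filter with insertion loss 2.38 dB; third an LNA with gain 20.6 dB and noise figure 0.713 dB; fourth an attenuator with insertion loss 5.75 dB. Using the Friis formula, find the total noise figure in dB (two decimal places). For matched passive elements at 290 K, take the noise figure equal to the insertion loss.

6.43 dB

Convert to linear (a loss of L dB is a gain of −L dB): F_i = 10^(NF_i/10), G_i = 10^(G_i,dB/10)
  Stage 1: F_1 = 10^(3.25/10) = 2.113, G_1 = 10^(−3.25/10) = 0.4732
  Stage 2: F_2 = 10^(2.38/10) = 1.730, G_2 = 10^(−2.38/10) = 0.5781
  Stage 3: F_3 = 10^(0.713/10) = 1.178, G_3 = 10^(20.6/10) = 114.8
  Stage 4: F_4 = 10^(5.75/10) = 3.758, G_4 = 10^(−5.75/10) = 0.2661
Friis cascade:
  F = 2.113 + (1.730 − 1)/0.4732 + (1.178 − 1)/0.2735 + (3.758 − 1)/31.41 = 4.396
NF = 10 log₁₀(4.396) = 6.43 dB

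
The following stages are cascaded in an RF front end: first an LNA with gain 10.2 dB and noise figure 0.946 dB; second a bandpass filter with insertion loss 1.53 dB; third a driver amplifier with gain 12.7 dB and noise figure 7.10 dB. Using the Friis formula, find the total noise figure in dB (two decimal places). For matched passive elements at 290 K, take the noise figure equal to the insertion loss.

Convert to linear (a loss of L dB is a gain of −L dB): F_i = 10^(NF_i/10), G_i = 10^(G_i,dB/10)
  Stage 1: F_1 = 10^(0.946/10) = 1.243, G_1 = 10^(10.2/10) = 10.47
  Stage 2: F_2 = 10^(1.53/10) = 1.422, G_2 = 10^(−1.53/10) = 0.7031
  Stage 3: F_3 = 10^(7.10/10) = 5.129, G_3 = 10^(12.7/10) = 18.62
Friis cascade:
  F = 1.243 + (1.422 − 1)/10.47 + (5.129 − 1)/7.362 = 1.844
NF = 10 log₁₀(1.844) = 2.66 dB

2.66 dB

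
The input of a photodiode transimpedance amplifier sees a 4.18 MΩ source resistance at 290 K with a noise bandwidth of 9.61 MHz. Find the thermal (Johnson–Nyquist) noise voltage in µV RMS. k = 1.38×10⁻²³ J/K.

802 µV

V_n = √(4kTRB)
4kTRB = 4 × 1.38×10⁻²³ × 290 × 4.18×10⁶ × 9.61×10⁶ = 6.43×10⁻⁷ V²
V_n = √(6.43×10⁻⁷) = 8.02×10⁻⁴ V = 802 µV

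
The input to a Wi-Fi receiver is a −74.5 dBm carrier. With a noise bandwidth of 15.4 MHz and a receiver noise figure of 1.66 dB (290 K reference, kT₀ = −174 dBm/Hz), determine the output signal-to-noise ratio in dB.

26.0 dB

Noise floor: N = −174 + 10 log₁₀(B) + NF
10 log₁₀(1.54×10⁷) = 71.88 dB
N = −174 + 71.88 + 1.66 = −100.46 dBm
SNR = P_sig − N = −74.5 − (−100.46) = 25.96 dB → 26.0 dB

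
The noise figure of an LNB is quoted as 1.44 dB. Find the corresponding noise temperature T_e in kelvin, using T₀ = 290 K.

114 K

F = 10^(1.44/10) = 1.39316
T_e = (F − 1)·T₀ = (1.39316 − 1) × 290 = 114 K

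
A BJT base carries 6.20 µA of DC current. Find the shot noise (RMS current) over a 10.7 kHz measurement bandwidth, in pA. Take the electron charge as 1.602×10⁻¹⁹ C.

146 pA

I_n = √(2qI·B)
2qI·B = 2 × 1.602×10⁻¹⁹ × 6.20×10⁻⁶ × 1.07×10⁴ = 2.13×10⁻²⁰ A²
I_n = √(2.13×10⁻²⁰) = 1.46×10⁻¹⁰ A = 146 pA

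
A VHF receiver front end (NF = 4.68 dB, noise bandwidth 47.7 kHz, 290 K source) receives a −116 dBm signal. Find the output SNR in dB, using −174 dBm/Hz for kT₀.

Noise floor: N = −174 + 10 log₁₀(B) + NF
10 log₁₀(4.77×10⁴) = 46.79 dB
N = −174 + 46.79 + 4.68 = −122.53 dBm
SNR = P_sig − N = −116 − (−122.53) = 6.53 dB → 6.5 dB

6.5 dB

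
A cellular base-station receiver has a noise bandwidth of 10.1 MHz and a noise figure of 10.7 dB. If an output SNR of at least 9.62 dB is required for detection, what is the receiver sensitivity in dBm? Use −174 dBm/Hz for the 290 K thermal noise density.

Sensitivity = −174 + 10 log₁₀(B) + NF + SNR_min
= −174 + 70.04 + 10.7 + 9.62
= −83.64 dBm → −83.6 dBm

−83.6 dBm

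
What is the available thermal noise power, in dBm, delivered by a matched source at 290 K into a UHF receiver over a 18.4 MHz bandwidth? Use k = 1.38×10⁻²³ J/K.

P_n = kTB = 1.38×10⁻²³ × 290 × 1.84×10⁷ = 7.36×10⁻¹⁴ W
In dBm: 10 log₁₀(7.36×10⁻¹⁴ / 10⁻³) = −101.3 dBm

−101.3 dBm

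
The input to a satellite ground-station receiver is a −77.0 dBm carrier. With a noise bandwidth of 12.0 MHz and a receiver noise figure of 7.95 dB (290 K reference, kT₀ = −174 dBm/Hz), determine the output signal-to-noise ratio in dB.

18.3 dB

Noise floor: N = −174 + 10 log₁₀(B) + NF
10 log₁₀(1.20×10⁷) = 70.79 dB
N = −174 + 70.79 + 7.95 = −95.26 dBm
SNR = P_sig − N = −77.0 − (−95.26) = 18.26 dB → 18.3 dB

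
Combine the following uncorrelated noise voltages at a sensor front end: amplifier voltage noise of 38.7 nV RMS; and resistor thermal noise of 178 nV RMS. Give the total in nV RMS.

Uncorrelated sources add in power (mean-square): V_tot = √(ΣV_i²)
V_tot = √[(3.87×10⁻⁸)² + (1.78×10⁻⁷)²] = 1.82×10⁻⁷ V = 182 nV

182 nV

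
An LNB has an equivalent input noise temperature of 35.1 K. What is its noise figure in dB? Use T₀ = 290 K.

F = 1 + T_e/T₀ = 1 + 35.1/290 = 1.12103
NF = 10 log₁₀(1.12103) = 0.496 dB

0.496 dB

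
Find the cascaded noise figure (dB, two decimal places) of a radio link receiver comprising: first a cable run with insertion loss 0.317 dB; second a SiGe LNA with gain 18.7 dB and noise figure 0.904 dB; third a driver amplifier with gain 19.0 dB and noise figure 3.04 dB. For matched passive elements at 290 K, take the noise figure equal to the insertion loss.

1.27 dB

Convert to linear (a loss of L dB is a gain of −L dB): F_i = 10^(NF_i/10), G_i = 10^(G_i,dB/10)
  Stage 1: F_1 = 10^(0.317/10) = 1.076, G_1 = 10^(−0.317/10) = 0.9296
  Stage 2: F_2 = 10^(0.904/10) = 1.231, G_2 = 10^(18.7/10) = 74.13
  Stage 3: F_3 = 10^(3.04/10) = 2.014, G_3 = 10^(19.0/10) = 79.43
Friis cascade:
  F = 1.076 + (1.231 − 1)/0.9296 + (2.014 − 1)/68.91 = 1.339
NF = 10 log₁₀(1.339) = 1.27 dB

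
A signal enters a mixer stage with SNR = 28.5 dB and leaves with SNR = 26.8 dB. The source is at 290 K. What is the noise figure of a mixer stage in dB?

1.7 dB

NF (dB) = SNR_in(dB) − SNR_out(dB) when the source is at T₀
NF = 28.5 − 26.8 = 1.7 dB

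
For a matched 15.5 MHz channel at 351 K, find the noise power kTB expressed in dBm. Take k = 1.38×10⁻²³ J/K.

P_n = kTB = 1.38×10⁻²³ × 351 × 1.55×10⁷ = 7.51×10⁻¹⁴ W
In dBm: 10 log₁₀(7.51×10⁻¹⁴ / 10⁻³) = −101.2 dBm

−101.2 dBm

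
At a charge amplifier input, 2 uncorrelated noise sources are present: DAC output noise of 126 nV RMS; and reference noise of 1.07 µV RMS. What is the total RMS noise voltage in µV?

Uncorrelated sources add in power (mean-square): V_tot = √(ΣV_i²)
V_tot = √[(1.26×10⁻⁷)² + (1.07×10⁻⁶)²] = 1.08×10⁻⁶ V = 1.08 µV

1.08 µV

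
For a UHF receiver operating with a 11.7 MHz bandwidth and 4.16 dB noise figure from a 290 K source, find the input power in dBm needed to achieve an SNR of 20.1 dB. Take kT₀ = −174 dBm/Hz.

Sensitivity = −174 + 10 log₁₀(B) + NF + SNR_min
= −174 + 70.68 + 4.16 + 20.1
= −79.06 dBm → −79.1 dBm

−79.1 dBm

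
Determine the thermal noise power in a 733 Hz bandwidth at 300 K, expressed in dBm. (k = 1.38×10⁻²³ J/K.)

P_n = kTB = 1.38×10⁻²³ × 300 × 7.33×10² = 3.03×10⁻¹⁸ W
In dBm: 10 log₁₀(3.03×10⁻¹⁸ / 10⁻³) = −145.2 dBm

−145.2 dBm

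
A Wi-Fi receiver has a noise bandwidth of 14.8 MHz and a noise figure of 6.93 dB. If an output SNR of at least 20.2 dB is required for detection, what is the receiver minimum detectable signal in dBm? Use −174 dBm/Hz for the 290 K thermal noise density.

Sensitivity = −174 + 10 log₁₀(B) + NF + SNR_min
= −174 + 71.7 + 6.93 + 20.2
= −75.17 dBm → −75.2 dBm

−75.2 dBm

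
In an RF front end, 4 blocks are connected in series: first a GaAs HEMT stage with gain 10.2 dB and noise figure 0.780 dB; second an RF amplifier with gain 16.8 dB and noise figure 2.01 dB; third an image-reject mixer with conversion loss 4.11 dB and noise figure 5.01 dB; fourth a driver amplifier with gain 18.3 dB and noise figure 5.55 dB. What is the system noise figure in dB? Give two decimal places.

1.04 dB

Convert to linear (a loss of L dB is a gain of −L dB): F_i = 10^(NF_i/10), G_i = 10^(G_i,dB/10)
  Stage 1: F_1 = 10^(0.780/10) = 1.197, G_1 = 10^(10.2/10) = 10.47
  Stage 2: F_2 = 10^(2.01/10) = 1.589, G_2 = 10^(16.8/10) = 47.86
  Stage 3: F_3 = 10^(5.01/10) = 3.170, G_3 = 10^(−4.11/10) = 0.3882
  Stage 4: F_4 = 10^(5.55/10) = 3.589, G_4 = 10^(18.3/10) = 67.61
Friis cascade:
  F = 1.197 + (1.589 − 1)/10.47 + (3.170 − 1)/501.2 + (3.589 − 1)/194.5 = 1.271
NF = 10 log₁₀(1.271) = 1.04 dB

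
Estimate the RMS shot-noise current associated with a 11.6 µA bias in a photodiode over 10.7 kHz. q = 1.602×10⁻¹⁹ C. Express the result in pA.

I_n = √(2qI·B)
2qI·B = 2 × 1.602×10⁻¹⁹ × 1.16×10⁻⁵ × 1.07×10⁴ = 3.98×10⁻²⁰ A²
I_n = √(3.98×10⁻²⁰) = 1.99×10⁻¹⁰ A = 199 pA

199 pA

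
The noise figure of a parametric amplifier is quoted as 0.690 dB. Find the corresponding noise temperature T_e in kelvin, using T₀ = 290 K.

49.9 K

F = 10^(0.690/10) = 1.1722
T_e = (F − 1)·T₀ = (1.1722 − 1) × 290 = 49.9 K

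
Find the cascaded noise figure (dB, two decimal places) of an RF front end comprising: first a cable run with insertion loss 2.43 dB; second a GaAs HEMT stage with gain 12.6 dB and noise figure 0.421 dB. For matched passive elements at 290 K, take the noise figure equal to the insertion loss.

2.85 dB

Convert to linear (a loss of L dB is a gain of −L dB): F_i = 10^(NF_i/10), G_i = 10^(G_i,dB/10)
  Stage 1: F_1 = 10^(2.43/10) = 1.750, G_1 = 10^(−2.43/10) = 0.5715
  Stage 2: F_2 = 10^(0.421/10) = 1.102, G_2 = 10^(12.6/10) = 18.20
Friis cascade:
  F = 1.750 + (1.102 − 1)/0.5715 = 1.928
NF = 10 log₁₀(1.928) = 2.85 dB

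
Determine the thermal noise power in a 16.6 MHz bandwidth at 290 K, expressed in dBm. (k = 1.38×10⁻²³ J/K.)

−101.8 dBm

P_n = kTB = 1.38×10⁻²³ × 290 × 1.66×10⁷ = 6.64×10⁻¹⁴ W
In dBm: 10 log₁₀(6.64×10⁻¹⁴ / 10⁻³) = −101.8 dBm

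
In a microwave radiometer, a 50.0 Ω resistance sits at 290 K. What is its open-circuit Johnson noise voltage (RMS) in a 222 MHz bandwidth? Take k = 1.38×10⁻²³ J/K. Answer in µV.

V_n = √(4kTRB)
4kTRB = 4 × 1.38×10⁻²³ × 290 × 5.00×10¹ × 2.22×10⁸ = 1.78×10⁻¹⁰ V²
V_n = √(1.78×10⁻¹⁰) = 1.33×10⁻⁵ V = 13.3 µV

13.3 µV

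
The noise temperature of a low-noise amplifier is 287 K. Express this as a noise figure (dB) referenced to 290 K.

F = 1 + T_e/T₀ = 1 + 287/290 = 1.98966
NF = 10 log₁₀(1.98966) = 2.99 dB

2.99 dB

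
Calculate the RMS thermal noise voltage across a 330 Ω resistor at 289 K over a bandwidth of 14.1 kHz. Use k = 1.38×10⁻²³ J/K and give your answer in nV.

272 nV

V_n = √(4kTRB)
4kTRB = 4 × 1.38×10⁻²³ × 289 × 3.30×10² × 1.41×10⁴ = 7.42×10⁻¹⁴ V²
V_n = √(7.42×10⁻¹⁴) = 2.72×10⁻⁷ V = 272 nV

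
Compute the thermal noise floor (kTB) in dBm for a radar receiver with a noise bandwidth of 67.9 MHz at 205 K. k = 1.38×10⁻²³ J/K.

−97.2 dBm

P_n = kTB = 1.38×10⁻²³ × 205 × 6.79×10⁷ = 1.92×10⁻¹³ W
In dBm: 10 log₁₀(1.92×10⁻¹³ / 10⁻³) = −97.2 dBm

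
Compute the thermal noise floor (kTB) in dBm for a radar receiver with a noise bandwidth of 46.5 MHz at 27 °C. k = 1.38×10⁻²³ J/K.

T = 27 °C + 273.15 = 300.15 K
P_n = kTB = 1.38×10⁻²³ × 300.15 × 4.65×10⁷ = 1.93×10⁻¹³ W
In dBm: 10 log₁₀(1.93×10⁻¹³ / 10⁻³) = −97.2 dBm

−97.2 dBm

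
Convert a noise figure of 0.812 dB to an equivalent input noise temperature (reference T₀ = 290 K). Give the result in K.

59.6 K

F = 10^(0.812/10) = 1.20559
T_e = (F − 1)·T₀ = (1.20559 − 1) × 290 = 59.6 K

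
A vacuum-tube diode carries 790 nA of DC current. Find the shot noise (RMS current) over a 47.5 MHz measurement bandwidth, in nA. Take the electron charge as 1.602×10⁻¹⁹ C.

I_n = √(2qI·B)
2qI·B = 2 × 1.602×10⁻¹⁹ × 7.90×10⁻⁷ × 4.75×10⁷ = 1.20×10⁻¹⁷ A²
I_n = √(1.20×10⁻¹⁷) = 3.47×10⁻⁹ A = 3.47 nA

3.47 nA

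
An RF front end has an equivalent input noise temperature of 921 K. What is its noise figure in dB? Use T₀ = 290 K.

F = 1 + T_e/T₀ = 1 + 921/290 = 4.17586
NF = 10 log₁₀(4.17586) = 6.21 dB

6.21 dB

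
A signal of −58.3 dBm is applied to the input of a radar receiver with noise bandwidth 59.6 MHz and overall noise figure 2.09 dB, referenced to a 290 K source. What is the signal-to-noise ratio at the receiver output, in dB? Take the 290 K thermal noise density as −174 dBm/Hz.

Noise floor: N = −174 + 10 log₁₀(B) + NF
10 log₁₀(5.96×10⁷) = 77.75 dB
N = −174 + 77.75 + 2.09 = −94.16 dBm
SNR = P_sig − N = −58.3 − (−94.16) = 35.86 dB → 35.9 dB

35.9 dB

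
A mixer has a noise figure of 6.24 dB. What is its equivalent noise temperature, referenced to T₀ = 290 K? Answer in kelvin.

930 K

F = 10^(6.24/10) = 4.20727
T_e = (F − 1)·T₀ = (4.20727 − 1) × 290 = 930 K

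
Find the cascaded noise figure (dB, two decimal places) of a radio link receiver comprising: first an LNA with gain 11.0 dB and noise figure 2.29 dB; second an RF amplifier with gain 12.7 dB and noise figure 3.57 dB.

2.54 dB

Convert to linear (a loss of L dB is a gain of −L dB): F_i = 10^(NF_i/10), G_i = 10^(G_i,dB/10)
  Stage 1: F_1 = 10^(2.29/10) = 1.694, G_1 = 10^(11.0/10) = 12.59
  Stage 2: F_2 = 10^(3.57/10) = 2.275, G_2 = 10^(12.7/10) = 18.62
Friis cascade:
  F = 1.694 + (2.275 − 1)/12.59 = 1.796
NF = 10 log₁₀(1.796) = 2.54 dB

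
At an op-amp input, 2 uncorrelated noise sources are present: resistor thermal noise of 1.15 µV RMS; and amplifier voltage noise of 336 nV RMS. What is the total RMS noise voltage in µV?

1.20 µV

Uncorrelated sources add in power (mean-square): V_tot = √(ΣV_i²)
V_tot = √[(1.15×10⁻⁶)² + (3.36×10⁻⁷)²] = 1.20×10⁻⁶ V = 1.20 µV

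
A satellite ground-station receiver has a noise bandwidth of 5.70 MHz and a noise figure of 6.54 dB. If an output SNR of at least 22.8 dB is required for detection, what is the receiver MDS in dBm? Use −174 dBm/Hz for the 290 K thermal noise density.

−77.1 dBm

Sensitivity = −174 + 10 log₁₀(B) + NF + SNR_min
= −174 + 67.56 + 6.54 + 22.8
= −77.10 dBm → −77.1 dBm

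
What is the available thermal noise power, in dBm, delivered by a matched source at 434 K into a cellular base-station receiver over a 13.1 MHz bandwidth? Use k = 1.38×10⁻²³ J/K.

−101.1 dBm

P_n = kTB = 1.38×10⁻²³ × 434 × 1.31×10⁷ = 7.85×10⁻¹⁴ W
In dBm: 10 log₁₀(7.85×10⁻¹⁴ / 10⁻³) = −101.1 dBm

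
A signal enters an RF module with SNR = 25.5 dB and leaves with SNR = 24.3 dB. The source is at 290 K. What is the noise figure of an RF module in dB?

1.2 dB

NF (dB) = SNR_in(dB) − SNR_out(dB) when the source is at T₀
NF = 25.5 − 24.3 = 1.2 dB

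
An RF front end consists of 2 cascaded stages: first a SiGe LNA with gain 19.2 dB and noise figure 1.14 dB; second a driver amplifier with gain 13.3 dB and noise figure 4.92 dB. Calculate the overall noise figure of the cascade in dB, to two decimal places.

1.22 dB

Convert to linear (a loss of L dB is a gain of −L dB): F_i = 10^(NF_i/10), G_i = 10^(G_i,dB/10)
  Stage 1: F_1 = 10^(1.14/10) = 1.300, G_1 = 10^(19.2/10) = 83.18
  Stage 2: F_2 = 10^(4.92/10) = 3.105, G_2 = 10^(13.3/10) = 21.38
Friis cascade:
  F = 1.300 + (3.105 − 1)/83.18 = 1.325
NF = 10 log₁₀(1.325) = 1.22 dB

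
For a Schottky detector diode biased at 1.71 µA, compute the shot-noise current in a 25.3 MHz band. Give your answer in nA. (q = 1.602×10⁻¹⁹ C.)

I_n = √(2qI·B)
2qI·B = 2 × 1.602×10⁻¹⁹ × 1.71×10⁻⁶ × 2.53×10⁷ = 1.39×10⁻¹⁷ A²
I_n = √(1.39×10⁻¹⁷) = 3.72×10⁻⁹ A = 3.72 nA

3.72 nA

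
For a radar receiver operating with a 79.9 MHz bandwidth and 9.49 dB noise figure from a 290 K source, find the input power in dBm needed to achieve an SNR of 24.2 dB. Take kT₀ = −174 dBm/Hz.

Sensitivity = −174 + 10 log₁₀(B) + NF + SNR_min
= −174 + 79.03 + 9.49 + 24.2
= −61.28 dBm → −61.3 dBm

−61.3 dBm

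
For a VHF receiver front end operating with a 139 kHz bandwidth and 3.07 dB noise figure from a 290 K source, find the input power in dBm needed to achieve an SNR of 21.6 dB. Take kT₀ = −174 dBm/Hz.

Sensitivity = −174 + 10 log₁₀(B) + NF + SNR_min
= −174 + 51.43 + 3.07 + 21.6
= −97.90 dBm → −97.9 dBm

−97.9 dBm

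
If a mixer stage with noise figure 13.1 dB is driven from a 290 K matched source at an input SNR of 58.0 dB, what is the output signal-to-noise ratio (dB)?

44.9 dB

By definition F = SNR_in/SNR_out, so in dB: SNR_out = SNR_in − NF
SNR_out = 58.0 − 13.1 = 44.9 dB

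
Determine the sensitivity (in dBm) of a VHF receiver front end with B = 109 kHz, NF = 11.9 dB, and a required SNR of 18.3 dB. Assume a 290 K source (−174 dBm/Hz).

−93.4 dBm

Sensitivity = −174 + 10 log₁₀(B) + NF + SNR_min
= −174 + 50.37 + 11.9 + 18.3
= −93.43 dBm → −93.4 dBm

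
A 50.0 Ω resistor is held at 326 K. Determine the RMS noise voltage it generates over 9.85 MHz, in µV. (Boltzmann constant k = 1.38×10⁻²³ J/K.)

V_n = √(4kTRB)
4kTRB = 4 × 1.38×10⁻²³ × 326 × 5.00×10¹ × 9.85×10⁶ = 8.86×10⁻¹² V²
V_n = √(8.86×10⁻¹²) = 2.98×10⁻⁶ V = 2.98 µV

2.98 µV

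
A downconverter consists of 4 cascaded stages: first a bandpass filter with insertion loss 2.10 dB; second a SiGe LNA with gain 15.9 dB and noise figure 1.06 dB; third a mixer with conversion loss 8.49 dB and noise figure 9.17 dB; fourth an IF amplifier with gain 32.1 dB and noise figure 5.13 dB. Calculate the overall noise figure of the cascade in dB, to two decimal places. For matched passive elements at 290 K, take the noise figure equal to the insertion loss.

4.83 dB

Convert to linear (a loss of L dB is a gain of −L dB): F_i = 10^(NF_i/10), G_i = 10^(G_i,dB/10)
  Stage 1: F_1 = 10^(2.10/10) = 1.622, G_1 = 10^(−2.10/10) = 0.6166
  Stage 2: F_2 = 10^(1.06/10) = 1.276, G_2 = 10^(15.9/10) = 38.90
  Stage 3: F_3 = 10^(9.17/10) = 8.260, G_3 = 10^(−8.49/10) = 0.1416
  Stage 4: F_4 = 10^(5.13/10) = 3.258, G_4 = 10^(32.1/10) = 1622
Friis cascade:
  F = 1.622 + (1.276 − 1)/0.6166 + (8.260 − 1)/23.99 + (3.258 − 1)/3.396 = 3.038
NF = 10 log₁₀(3.038) = 4.83 dB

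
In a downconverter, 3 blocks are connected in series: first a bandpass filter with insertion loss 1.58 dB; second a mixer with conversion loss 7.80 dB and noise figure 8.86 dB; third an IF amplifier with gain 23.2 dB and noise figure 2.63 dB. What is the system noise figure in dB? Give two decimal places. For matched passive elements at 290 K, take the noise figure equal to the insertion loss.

Convert to linear (a loss of L dB is a gain of −L dB): F_i = 10^(NF_i/10), G_i = 10^(G_i,dB/10)
  Stage 1: F_1 = 10^(1.58/10) = 1.439, G_1 = 10^(−1.58/10) = 0.6950
  Stage 2: F_2 = 10^(8.86/10) = 7.691, G_2 = 10^(−7.80/10) = 0.1660
  Stage 3: F_3 = 10^(2.63/10) = 1.832, G_3 = 10^(23.2/10) = 208.9
Friis cascade:
  F = 1.439 + (7.691 − 1)/0.6950 + (1.832 − 1)/0.1153 = 18.28
NF = 10 log₁₀(18.28) = 12.62 dB

12.62 dB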